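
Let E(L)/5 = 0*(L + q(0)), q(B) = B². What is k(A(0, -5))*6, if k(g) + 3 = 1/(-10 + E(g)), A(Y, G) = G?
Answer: -93/5 ≈ -18.600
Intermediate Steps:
E(L) = 0 (E(L) = 5*(0*(L + 0²)) = 5*(0*(L + 0)) = 5*(0*L) = 5*0 = 0)
k(g) = -31/10 (k(g) = -3 + 1/(-10 + 0) = -3 + 1/(-10) = -3 - ⅒ = -31/10)
k(A(0, -5))*6 = -31/10*6 = -93/5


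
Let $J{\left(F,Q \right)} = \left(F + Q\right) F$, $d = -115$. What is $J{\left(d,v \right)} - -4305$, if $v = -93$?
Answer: $28225$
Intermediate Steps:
$J{\left(F,Q \right)} = F \left(F + Q\right)$
$J{\left(d,v \right)} - -4305 = - 115 \left(-115 - 93\right) - -4305 = \left(-115\right) \left(-208\right) + 4305 = 23920 + 4305 = 28225$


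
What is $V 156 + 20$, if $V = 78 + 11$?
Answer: $13904$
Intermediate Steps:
$V = 89$
$V 156 + 20 = 89 \cdot 156 + 20 = 13884 + 20 = 13904$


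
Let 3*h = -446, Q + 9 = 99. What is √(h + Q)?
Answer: 4*I*√33/3 ≈ 7.6594*I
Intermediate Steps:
Q = 90 (Q = -9 + 99 = 90)
h = -446/3 (h = (⅓)*(-446) = -446/3 ≈ -148.67)
√(h + Q) = √(-446/3 + 90) = √(-176/3) = 4*I*√33/3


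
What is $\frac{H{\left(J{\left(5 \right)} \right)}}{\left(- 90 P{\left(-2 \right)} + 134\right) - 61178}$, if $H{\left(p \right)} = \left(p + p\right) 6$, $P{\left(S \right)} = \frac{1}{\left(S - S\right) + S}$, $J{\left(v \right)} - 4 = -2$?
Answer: $- \frac{8}{20333} \approx -0.00039345$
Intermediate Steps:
$J{\left(v \right)} = 2$ ($J{\left(v \right)} = 4 - 2 = 2$)
$P{\left(S \right)} = \frac{1}{S}$ ($P{\left(S \right)} = \frac{1}{0 + S} = \frac{1}{S}$)
$H{\left(p \right)} = 12 p$ ($H{\left(p \right)} = 2 p 6 = 12 p$)
$\frac{H{\left(J{\left(5 \right)} \right)}}{\left(- 90 P{\left(-2 \right)} + 134\right) - 61178} = \frac{12 \cdot 2}{\left(- \frac{90}{-2} + 134\right) - 61178} = \frac{1}{\left(\left(-90\right) \left(- \frac{1}{2}\right) + 134\right) - 61178} \cdot 24 = \frac{1}{\left(45 + 134\right) - 61178} \cdot 24 = \frac{1}{179 - 61178} \cdot 24 = \frac{1}{-60999} \cdot 24 = \left(- \frac{1}{60999}\right) 24 = - \frac{8}{20333}$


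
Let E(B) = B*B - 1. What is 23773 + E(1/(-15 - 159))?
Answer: 719721073/30276 ≈ 23772.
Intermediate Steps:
E(B) = -1 + B² (E(B) = B² - 1 = -1 + B²)
23773 + E(1/(-15 - 159)) = 23773 + (-1 + (1/(-15 - 159))²) = 23773 + (-1 + (1/(-174))²) = 23773 + (-1 + (-1/174)²) = 23773 + (-1 + 1/30276) = 23773 - 30275/30276 = 719721073/30276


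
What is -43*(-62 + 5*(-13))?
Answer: 5461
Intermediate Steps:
-43*(-62 + 5*(-13)) = -43*(-62 - 65) = -43*(-127) = 5461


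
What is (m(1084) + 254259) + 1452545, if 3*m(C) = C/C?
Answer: 5120413/3 ≈ 1.7068e+6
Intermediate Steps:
m(C) = ⅓ (m(C) = (C/C)/3 = (⅓)*1 = ⅓)
(m(1084) + 254259) + 1452545 = (⅓ + 254259) + 1452545 = 762778/3 + 1452545 = 5120413/3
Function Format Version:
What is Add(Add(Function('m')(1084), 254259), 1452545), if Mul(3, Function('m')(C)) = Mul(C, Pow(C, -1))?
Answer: Rational(5120413, 3) ≈ 1.7068e+6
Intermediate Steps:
Function('m')(C) = Rational(1, 3) (Function('m')(C) = Mul(Rational(1, 3), Mul(C, Pow(C, -1))) = Mul(Rational(1, 3), 1) = Rational(1, 3))
Add(Add(Function('m')(1084), 254259), 1452545) = Add(Add(Rational(1, 3), 254259), 1452545) = Add(Rational(762778, 3), 1452545) = Rational(5120413, 3)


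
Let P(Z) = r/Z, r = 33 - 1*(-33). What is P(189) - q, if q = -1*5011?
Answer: 315715/63 ≈ 5011.4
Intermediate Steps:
r = 66 (r = 33 + 33 = 66)
q = -5011
P(Z) = 66/Z
P(189) - q = 66/189 - 1*(-5011) = 66*(1/189) + 5011 = 22/63 + 5011 = 315715/63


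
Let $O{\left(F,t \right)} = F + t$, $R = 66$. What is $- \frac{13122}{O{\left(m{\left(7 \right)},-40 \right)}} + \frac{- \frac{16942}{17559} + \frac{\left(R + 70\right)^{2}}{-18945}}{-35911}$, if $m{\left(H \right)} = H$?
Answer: $\frac{1935249486771632}{4866881906865} \approx 397.64$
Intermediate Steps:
$- \frac{13122}{O{\left(m{\left(7 \right)},-40 \right)}} + \frac{- \frac{16942}{17559} + \frac{\left(R + 70\right)^{2}}{-18945}}{-35911} = - \frac{13122}{7 - 40} + \frac{- \frac{16942}{17559} + \frac{\left(66 + 70\right)^{2}}{-18945}}{-35911} = - \frac{13122}{-33} + \left(\left(-16942\right) \frac{1}{17559} + 136^{2} \left(- \frac{1}{18945}\right)\right) \left(- \frac{1}{35911}\right) = \left(-13122\right) \left(- \frac{1}{33}\right) + \left(- \frac{16942}{17559} + 18496 \left(- \frac{1}{18945}\right)\right) \left(- \frac{1}{35911}\right) = \frac{4374}{11} + \left(- \frac{16942}{17559} - \frac{18496}{18945}\right) \left(- \frac{1}{35911}\right) = \frac{4374}{11} - - \frac{23916202}{442443809715} = \frac{4374}{11} + \frac{23916202}{442443809715} = \frac{1935249486771632}{4866881906865}$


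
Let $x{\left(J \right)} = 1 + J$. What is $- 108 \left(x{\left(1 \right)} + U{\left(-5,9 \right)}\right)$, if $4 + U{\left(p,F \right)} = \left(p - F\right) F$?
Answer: $13824$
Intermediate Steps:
$U{\left(p,F \right)} = -4 + F \left(p - F\right)$ ($U{\left(p,F \right)} = -4 + \left(p - F\right) F = -4 + F \left(p - F\right)$)
$- 108 \left(x{\left(1 \right)} + U{\left(-5,9 \right)}\right) = - 108 \left(\left(1 + 1\right) - 130\right) = - 108 \left(2 - 130\right) = \left(-108\right) \left(-128\right) = 13824$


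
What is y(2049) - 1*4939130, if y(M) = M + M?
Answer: -4935032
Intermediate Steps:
y(M) = 2*M
y(2049) - 1*4939130 = 2*2049 - 1*4939130 = 4098 - 4939130 = -4935032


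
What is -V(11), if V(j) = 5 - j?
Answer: 6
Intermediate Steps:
-V(11) = -(5 - 1*11) = -(5 - 11) = -1*(-6) = 6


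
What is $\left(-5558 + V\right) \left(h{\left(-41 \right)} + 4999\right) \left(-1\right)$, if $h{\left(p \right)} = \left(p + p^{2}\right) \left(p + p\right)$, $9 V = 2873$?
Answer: $- \frac{6104899669}{9} \approx -6.7832 \cdot 10^{8}$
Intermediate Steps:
$V = \frac{2873}{9}$ ($V = \frac{1}{9} \cdot 2873 = \frac{2873}{9} \approx 319.22$)
$h{\left(p \right)} = 2 p \left(p + p^{2}\right)$ ($h{\left(p \right)} = \left(p + p^{2}\right) 2 p = 2 p \left(p + p^{2}\right)$)
$\left(-5558 + V\right) \left(h{\left(-41 \right)} + 4999\right) \left(-1\right) = \left(-5558 + \frac{2873}{9}\right) \left(2 \left(-41\right)^{2} \left(1 - 41\right) + 4999\right) \left(-1\right) = - \frac{47149 \left(2 \cdot 1681 \left(-40\right) + 4999\right)}{9} \left(-1\right) = - \frac{47149 \left(-134480 + 4999\right)}{9} \left(-1\right) = \left(- \frac{47149}{9}\right) \left(-129481\right) \left(-1\right) = \frac{6104899669}{9} \left(-1\right) = - \frac{6104899669}{9}$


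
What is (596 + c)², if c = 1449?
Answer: 4182025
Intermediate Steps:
(596 + c)² = (596 + 1449)² = 2045² = 4182025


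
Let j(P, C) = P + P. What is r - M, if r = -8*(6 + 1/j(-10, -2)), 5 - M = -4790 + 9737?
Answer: 24472/5 ≈ 4894.4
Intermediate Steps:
j(P, C) = 2*P
M = -4942 (M = 5 - (-4790 + 9737) = 5 - 1*4947 = 5 - 4947 = -4942)
r = -238/5 (r = -8*(6 + 1/(2*(-10))) = -8*(6 + 1/(-20)) = -8*(6 - 1/20) = -8*119/20 = -238/5 ≈ -47.600)
r - M = -238/5 - 1*(-4942) = -238/5 + 4942 = 24472/5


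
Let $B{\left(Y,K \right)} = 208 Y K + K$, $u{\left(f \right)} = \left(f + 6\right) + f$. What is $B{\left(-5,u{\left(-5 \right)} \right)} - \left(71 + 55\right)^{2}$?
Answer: $-11720$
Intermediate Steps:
$u{\left(f \right)} = 6 + 2 f$ ($u{\left(f \right)} = \left(6 + f\right) + f = 6 + 2 f$)
$B{\left(Y,K \right)} = K + 208 K Y$ ($B{\left(Y,K \right)} = 208 K Y + K = K + 208 K Y$)
$B{\left(-5,u{\left(-5 \right)} \right)} - \left(71 + 55\right)^{2} = \left(6 + 2 \left(-5\right)\right) \left(1 + 208 \left(-5\right)\right) - \left(71 + 55\right)^{2} = \left(6 - 10\right) \left(1 - 1040\right) - 126^{2} = \left(-4\right) \left(-1039\right) - 15876 = 4156 - 15876 = -11720$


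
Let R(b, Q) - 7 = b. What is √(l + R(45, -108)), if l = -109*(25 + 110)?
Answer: I*√14663 ≈ 121.09*I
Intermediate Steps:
R(b, Q) = 7 + b
l = -14715 (l = -109*135 = -14715)
√(l + R(45, -108)) = √(-14715 + (7 + 45)) = √(-14715 + 52) = √(-14663) = I*√14663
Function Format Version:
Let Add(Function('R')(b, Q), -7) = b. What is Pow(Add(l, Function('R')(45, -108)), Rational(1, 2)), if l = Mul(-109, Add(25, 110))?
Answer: Mul(I, Pow(14663, Rational(1, 2))) ≈ Mul(121.09, I)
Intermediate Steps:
Function('R')(b, Q) = Add(7, b)
l = -14715 (l = Mul(-109, 135) = -14715)
Pow(Add(l, Function('R')(45, -108)), Rational(1, 2)) = Pow(Add(-14715, Add(7, 45)), Rational(1, 2)) = Pow(Add(-14715, 52), Rational(1, 2)) = Pow(-14663, Rational(1, 2)) = Mul(I, Pow(14663, Rational(1, 2)))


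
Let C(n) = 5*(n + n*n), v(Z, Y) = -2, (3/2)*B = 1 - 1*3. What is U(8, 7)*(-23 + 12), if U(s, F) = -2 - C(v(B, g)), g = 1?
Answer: 132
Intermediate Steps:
B = -4/3 (B = 2*(1 - 1*3)/3 = 2*(1 - 3)/3 = (⅔)*(-2) = -4/3 ≈ -1.3333)
C(n) = 5*n + 5*n² (C(n) = 5*(n + n²) = 5*n + 5*n²)
U(s, F) = -12 (U(s, F) = -2 - 5*(-2)*(1 - 2) = -2 - 5*(-2)*(-1) = -2 - 1*10 = -2 - 10 = -12)
U(8, 7)*(-23 + 12) = -12*(-23 + 12) = -12*(-11) = 132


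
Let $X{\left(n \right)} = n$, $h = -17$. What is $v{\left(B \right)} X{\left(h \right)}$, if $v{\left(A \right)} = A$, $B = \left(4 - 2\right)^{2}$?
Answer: $-68$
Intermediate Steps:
$B = 4$ ($B = 2^{2} = 4$)
$v{\left(B \right)} X{\left(h \right)} = 4 \left(-17\right) = -68$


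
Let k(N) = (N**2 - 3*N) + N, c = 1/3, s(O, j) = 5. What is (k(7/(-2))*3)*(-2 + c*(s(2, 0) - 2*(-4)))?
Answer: 539/4 ≈ 134.75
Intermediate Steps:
c = 1/3 ≈ 0.33333
k(N) = N**2 - 2*N
(k(7/(-2))*3)*(-2 + c*(s(2, 0) - 2*(-4))) = (((7/(-2))*(-2 + 7/(-2)))*3)*(-2 + (5 - 2*(-4))/3) = (((7*(-1/2))*(-2 + 7*(-1/2)))*3)*(-2 + (5 + 8)/3) = (-7*(-2 - 7/2)/2*3)*(-2 + (1/3)*13) = (-7/2*(-11/2)*3)*(-2 + 13/3) = ((77/4)*3)*(7/3) = (231/4)*(7/3) = 539/4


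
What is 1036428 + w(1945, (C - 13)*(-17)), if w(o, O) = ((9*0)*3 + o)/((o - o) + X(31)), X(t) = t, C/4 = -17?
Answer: 32131213/31 ≈ 1.0365e+6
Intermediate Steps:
C = -68 (C = 4*(-17) = -68)
w(o, O) = o/31 (w(o, O) = ((9*0)*3 + o)/((o - o) + 31) = (0*3 + o)/(0 + 31) = (0 + o)/31 = o*(1/31) = o/31)
1036428 + w(1945, (C - 13)*(-17)) = 1036428 + (1/31)*1945 = 1036428 + 1945/31 = 32131213/31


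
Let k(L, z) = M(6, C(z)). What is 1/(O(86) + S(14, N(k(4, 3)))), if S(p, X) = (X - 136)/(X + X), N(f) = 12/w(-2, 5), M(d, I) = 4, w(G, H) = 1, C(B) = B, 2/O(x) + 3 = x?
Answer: -498/2561 ≈ -0.19446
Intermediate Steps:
O(x) = 2/(-3 + x)
k(L, z) = 4
N(f) = 12 (N(f) = 12/1 = 12*1 = 12)
S(p, X) = (-136 + X)/(2*X) (S(p, X) = (-136 + X)/((2*X)) = (-136 + X)*(1/(2*X)) = (-136 + X)/(2*X))
1/(O(86) + S(14, N(k(4, 3)))) = 1/(2/(-3 + 86) + (1/2)*(-136 + 12)/12) = 1/(2/83 + (1/2)*(1/12)*(-124)) = 1/(2*(1/83) - 31/6) = 1/(2/83 - 31/6) = 1/(-2561/498) = -498/2561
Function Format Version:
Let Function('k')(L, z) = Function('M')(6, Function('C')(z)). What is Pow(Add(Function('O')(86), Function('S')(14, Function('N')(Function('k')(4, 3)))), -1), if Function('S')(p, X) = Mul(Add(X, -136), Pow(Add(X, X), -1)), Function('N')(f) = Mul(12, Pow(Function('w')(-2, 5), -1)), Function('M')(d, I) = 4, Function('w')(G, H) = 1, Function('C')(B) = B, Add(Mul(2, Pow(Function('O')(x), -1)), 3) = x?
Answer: Rational(-498, 2561) ≈ -0.19446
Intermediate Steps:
Function('O')(x) = Mul(2, Pow(Add(-3, x), -1))
Function('k')(L, z) = 4
Function('N')(f) = 12 (Function('N')(f) = Mul(12, Pow(1, -1)) = Mul(12, 1) = 12)
Function('S')(p, X) = Mul(Rational(1, 2), Pow(X, -1), Add(-136, X)) (Function('S')(p, X) = Mul(Add(-136, X), Pow(Mul(2, X), -1)) = Mul(Add(-136, X), Mul(Rational(1, 2), Pow(X, -1))) = Mul(Rational(1, 2), Pow(X, -1), Add(-136, X)))
Pow(Add(Function('O')(86), Function('S')(14, Function('N')(Function('k')(4, 3)))), -1) = Pow(Add(Mul(2, Pow(Add(-3, 86), -1)), Mul(Rational(1, 2), Pow(12, -1), Add(-136, 12))), -1) = Pow(Add(Mul(2, Pow(83, -1)), Mul(Rational(1, 2), Rational(1, 12), -124)), -1) = Pow(Add(Mul(2, Rational(1, 83)), Rational(-31, 6)), -1) = Pow(Add(Rational(2, 83), Rational(-31, 6)), -1) = Pow(Rational(-2561, 498), -1) = Rational(-498, 2561)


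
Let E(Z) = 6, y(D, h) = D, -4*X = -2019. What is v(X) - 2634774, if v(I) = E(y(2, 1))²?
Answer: -2634738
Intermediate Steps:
X = 2019/4 (X = -¼*(-2019) = 2019/4 ≈ 504.75)
v(I) = 36 (v(I) = 6² = 36)
v(X) - 2634774 = 36 - 2634774 = -2634738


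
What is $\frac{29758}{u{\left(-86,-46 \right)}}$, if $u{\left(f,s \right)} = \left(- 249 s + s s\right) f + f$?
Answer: $- \frac{14879}{583553} \approx -0.025497$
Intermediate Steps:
$u{\left(f,s \right)} = f + f \left(s^{2} - 249 s\right)$ ($u{\left(f,s \right)} = \left(- 249 s + s^{2}\right) f + f = \left(s^{2} - 249 s\right) f + f = f \left(s^{2} - 249 s\right) + f = f + f \left(s^{2} - 249 s\right)$)
$\frac{29758}{u{\left(-86,-46 \right)}} = \frac{29758}{\left(-86\right) \left(1 + \left(-46\right)^{2} - -11454\right)} = \frac{29758}{\left(-86\right) \left(1 + 2116 + 11454\right)} = \frac{29758}{\left(-86\right) 13571} = \frac{29758}{-1167106} = 29758 \left(- \frac{1}{1167106}\right) = - \frac{14879}{583553}$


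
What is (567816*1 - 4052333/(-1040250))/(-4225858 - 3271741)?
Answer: -590674646333/7799377359750 ≈ -0.075734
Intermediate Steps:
(567816*1 - 4052333/(-1040250))/(-4225858 - 3271741) = (567816 - 4052333*(-1/1040250))/(-7497599) = (567816 + 4052333/1040250)*(-1/7497599) = (590674646333/1040250)*(-1/7497599) = -590674646333/7799377359750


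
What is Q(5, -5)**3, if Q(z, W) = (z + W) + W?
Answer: -125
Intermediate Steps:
Q(z, W) = z + 2*W (Q(z, W) = (W + z) + W = z + 2*W)
Q(5, -5)**3 = (5 + 2*(-5))**3 = (5 - 10)**3 = (-5)**3 = -125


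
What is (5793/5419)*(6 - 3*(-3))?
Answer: 86895/5419 ≈ 16.035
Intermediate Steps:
(5793/5419)*(6 - 3*(-3)) = (5793*(1/5419))*(6 + 9) = (5793/5419)*15 = 86895/5419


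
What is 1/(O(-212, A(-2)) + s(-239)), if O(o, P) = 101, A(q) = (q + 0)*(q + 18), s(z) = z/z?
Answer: 1/102 ≈ 0.0098039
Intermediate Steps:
s(z) = 1
A(q) = q*(18 + q)
1/(O(-212, A(-2)) + s(-239)) = 1/(101 + 1) = 1/102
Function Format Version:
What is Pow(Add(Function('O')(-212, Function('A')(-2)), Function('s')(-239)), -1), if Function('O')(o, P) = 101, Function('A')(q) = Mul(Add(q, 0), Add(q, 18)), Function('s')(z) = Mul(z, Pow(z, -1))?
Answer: Rational(1, 102) ≈ 0.0098039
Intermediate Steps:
Function('s')(z) = 1
Function('A')(q) = Mul(q, Add(18, q))
Pow(Add(Function('O')(-212, Function('A')(-2)), Function('s')(-239)), -1) = Pow(Add(101, 1), -1) = Pow(102, -1) = Rational(1, 102)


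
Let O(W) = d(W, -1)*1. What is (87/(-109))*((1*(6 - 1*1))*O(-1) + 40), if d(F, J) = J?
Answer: -3045/109 ≈ -27.936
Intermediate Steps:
O(W) = -1 (O(W) = -1*1 = -1)
(87/(-109))*((1*(6 - 1*1))*O(-1) + 40) = (87/(-109))*((1*(6 - 1*1))*(-1) + 40) = (87*(-1/109))*((1*(6 - 1))*(-1) + 40) = -87*((1*5)*(-1) + 40)/109 = -87*(5*(-1) + 40)/109 = -87*(-5 + 40)/109 = -87/109*35 = -3045/109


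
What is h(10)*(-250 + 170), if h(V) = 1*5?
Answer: -400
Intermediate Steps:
h(V) = 5
h(10)*(-250 + 170) = 5*(-250 + 170) = 5*(-80) = -400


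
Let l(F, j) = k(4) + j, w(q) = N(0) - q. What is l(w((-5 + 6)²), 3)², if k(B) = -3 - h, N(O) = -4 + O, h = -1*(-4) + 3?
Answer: 49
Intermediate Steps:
h = 7 (h = 4 + 3 = 7)
k(B) = -10 (k(B) = -3 - 1*7 = -3 - 7 = -10)
w(q) = -4 - q (w(q) = (-4 + 0) - q = -4 - q)
l(F, j) = -10 + j
l(w((-5 + 6)²), 3)² = (-10 + 3)² = (-7)² = 49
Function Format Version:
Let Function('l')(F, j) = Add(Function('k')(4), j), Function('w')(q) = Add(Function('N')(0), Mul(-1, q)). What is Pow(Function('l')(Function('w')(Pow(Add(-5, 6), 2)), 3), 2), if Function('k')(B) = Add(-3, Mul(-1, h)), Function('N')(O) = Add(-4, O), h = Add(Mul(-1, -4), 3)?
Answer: 49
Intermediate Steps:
h = 7 (h = Add(4, 3) = 7)
Function('k')(B) = -10 (Function('k')(B) = Add(-3, Mul(-1, 7)) = Add(-3, -7) = -10)
Function('w')(q) = Add(-4, Mul(-1, q)) (Function('w')(q) = Add(Add(-4, 0), Mul(-1, q)) = Add(-4, Mul(-1, q)))
Function('l')(F, j) = Add(-10, j)
Pow(Function('l')(Function('w')(Pow(Add(-5, 6), 2)), 3), 2) = Pow(Add(-10, 3), 2) = Pow(-7, 2) = 49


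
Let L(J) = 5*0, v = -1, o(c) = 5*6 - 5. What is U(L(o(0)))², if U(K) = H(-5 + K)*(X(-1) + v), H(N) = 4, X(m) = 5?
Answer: 256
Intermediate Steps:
o(c) = 25 (o(c) = 30 - 5 = 25)
L(J) = 0
U(K) = 16 (U(K) = 4*(5 - 1) = 4*4 = 16)
U(L(o(0)))² = 16² = 256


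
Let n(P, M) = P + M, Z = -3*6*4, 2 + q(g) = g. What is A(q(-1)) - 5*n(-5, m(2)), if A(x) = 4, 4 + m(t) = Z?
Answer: 409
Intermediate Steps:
q(g) = -2 + g
Z = -72 (Z = -18*4 = -72)
m(t) = -76 (m(t) = -4 - 72 = -76)
n(P, M) = M + P
A(q(-1)) - 5*n(-5, m(2)) = 4 - 5*(-76 - 5) = 4 - 5*(-81) = 4 + 405 = 409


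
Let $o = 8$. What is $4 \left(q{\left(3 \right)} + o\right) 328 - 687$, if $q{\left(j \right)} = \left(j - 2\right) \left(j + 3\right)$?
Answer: $17681$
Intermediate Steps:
$q{\left(j \right)} = \left(-2 + j\right) \left(3 + j\right)$
$4 \left(q{\left(3 \right)} + o\right) 328 - 687 = 4 \left(\left(-6 + 3 + 3^{2}\right) + 8\right) 328 - 687 = 4 \left(\left(-6 + 3 + 9\right) + 8\right) 328 - 687 = 4 \left(6 + 8\right) 328 - 687 = 4 \cdot 14 \cdot 328 - 687 = 56 \cdot 328 - 687 = 18368 - 687 = 17681$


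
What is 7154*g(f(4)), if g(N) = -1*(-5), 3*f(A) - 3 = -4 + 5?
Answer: 35770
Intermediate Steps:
f(A) = 4/3 (f(A) = 1 + (-4 + 5)/3 = 1 + (⅓)*1 = 1 + ⅓ = 4/3)
g(N) = 5
7154*g(f(4)) = 7154*5 = 35770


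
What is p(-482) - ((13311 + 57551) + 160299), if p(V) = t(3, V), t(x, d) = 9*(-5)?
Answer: -231206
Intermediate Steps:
t(x, d) = -45
p(V) = -45
p(-482) - ((13311 + 57551) + 160299) = -45 - ((13311 + 57551) + 160299) = -45 - (70862 + 160299) = -45 - 1*231161 = -45 - 231161 = -231206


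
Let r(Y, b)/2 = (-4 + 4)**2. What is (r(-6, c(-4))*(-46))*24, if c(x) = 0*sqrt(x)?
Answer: 0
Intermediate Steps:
c(x) = 0
r(Y, b) = 0 (r(Y, b) = 2*(-4 + 4)**2 = 2*0**2 = 2*0 = 0)
(r(-6, c(-4))*(-46))*24 = (0*(-46))*24 = 0*24 = 0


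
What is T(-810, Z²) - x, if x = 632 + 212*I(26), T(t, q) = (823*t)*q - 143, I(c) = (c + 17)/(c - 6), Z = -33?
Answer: -3629806504/5 ≈ -7.2596e+8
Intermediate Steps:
I(c) = (17 + c)/(-6 + c)
T(t, q) = -143 + 823*q*t (T(t, q) = 823*q*t - 143 = -143 + 823*q*t)
x = 5439/5 (x = 632 + 212*((17 + 26)/(-6 + 26)) = 632 + 212*(43/20) = 632 + 2279/5 = 5439/5 ≈ 1087.8)
T(-810, Z²) - x = (-143 + 823*(-33)²*(-810)) - 1*5439/5 = (-143 + 823*1089*(-810)) - 5439/5 = (-143 - 725960070) - 5439/5 = -725960213 - 5439/5 = -3629806504/5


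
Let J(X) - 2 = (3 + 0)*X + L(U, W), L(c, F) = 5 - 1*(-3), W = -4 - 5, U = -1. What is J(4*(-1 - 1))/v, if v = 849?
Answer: -14/849 ≈ -0.016490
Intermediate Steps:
W = -9
L(c, F) = 8 (L(c, F) = 5 + 3 = 8)
J(X) = 10 + 3*X (J(X) = 2 + ((3 + 0)*X + 8) = 2 + (3*X + 8) = 2 + (8 + 3*X) = 10 + 3*X)
J(4*(-1 - 1))/v = (10 + 3*(4*(-1 - 1)))/849 = (10 + 3*(4*(-2)))*(1/849) = (10 + 3*(-8))*(1/849) = (10 - 24)*(1/849) = -14*1/849 = -14/849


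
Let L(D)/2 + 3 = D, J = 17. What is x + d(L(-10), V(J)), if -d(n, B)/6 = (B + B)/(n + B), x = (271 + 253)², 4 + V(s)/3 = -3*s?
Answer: 52442036/191 ≈ 2.7457e+5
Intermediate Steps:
L(D) = -6 + 2*D
V(s) = -12 - 9*s (V(s) = -12 + 3*(-3*s) = -12 - 9*s)
x = 274576 (x = 524² = 274576)
d(n, B) = -12*B/(B + n) (d(n, B) = -6*(B + B)/(n + B) = -6*2*B/(B + n) = -12*B/(B + n))
x + d(L(-10), V(J)) = 274576 - 12*(-12 - 9*17)/((-12 - 9*17) + (-6 + 2*(-10))) = 274576 - 12*(-12 - 153)/((-12 - 153) + (-6 - 20)) = 274576 - 12*(-165)/(-165 - 26) = 274576 - 12*(-165)/(-191) = 274576 - 12*(-165)*(-1/191) = 274576 - 1980/191 = 52442036/191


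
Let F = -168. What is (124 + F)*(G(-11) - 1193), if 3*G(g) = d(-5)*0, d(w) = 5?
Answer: 52492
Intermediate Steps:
G(g) = 0 (G(g) = (5*0)/3 = (⅓)*0 = 0)
(124 + F)*(G(-11) - 1193) = (124 - 168)*(0 - 1193) = -44*(-1193) = 52492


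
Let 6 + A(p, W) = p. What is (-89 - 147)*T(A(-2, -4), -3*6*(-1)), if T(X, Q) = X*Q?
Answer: 33984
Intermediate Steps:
A(p, W) = -6 + p
T(X, Q) = Q*X
(-89 - 147)*T(A(-2, -4), -3*6*(-1)) = (-89 - 147)*((-3*6*(-1))*(-6 - 2)) = -236*(-18*(-1))*(-8) = -4248*(-8) = -236*(-144) = 33984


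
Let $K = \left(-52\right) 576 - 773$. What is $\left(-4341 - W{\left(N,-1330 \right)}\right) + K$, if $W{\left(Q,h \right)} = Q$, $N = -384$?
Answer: $-34682$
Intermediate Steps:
$K = -30725$ ($K = -29952 - 773 = -30725$)
$\left(-4341 - W{\left(N,-1330 \right)}\right) + K = \left(-4341 - -384\right) - 30725 = \left(-4341 + 384\right) - 30725 = -3957 - 30725 = -34682$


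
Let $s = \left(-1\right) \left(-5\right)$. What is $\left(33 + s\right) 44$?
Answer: $1672$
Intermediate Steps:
$s = 5$
$\left(33 + s\right) 44 = \left(33 + 5\right) 44 = 38 \cdot 44 = 1672$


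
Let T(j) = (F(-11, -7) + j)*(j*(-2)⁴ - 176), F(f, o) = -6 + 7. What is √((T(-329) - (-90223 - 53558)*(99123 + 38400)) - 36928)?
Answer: √19774941855 ≈ 1.4062e+5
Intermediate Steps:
F(f, o) = 1
T(j) = (1 + j)*(-176 + 16*j) (T(j) = (1 + j)*(j*(-2)⁴ - 176) = (1 + j)*(j*16 - 176) = (1 + j)*(16*j - 176) = (1 + j)*(-176 + 16*j))
√((T(-329) - (-90223 - 53558)*(99123 + 38400)) - 36928) = √(((-176 - 160*(-329) + 16*(-329)²) - (-90223 - 53558)*(99123 + 38400)) - 36928) = √(((-176 + 52640 + 16*108241) - (-143781)*137523) - 36928) = √(((-176 + 52640 + 1731856) - 1*(-19773194463)) - 36928) = √((1784320 + 19773194463) - 36928) = √(19774978783 - 36928) = √19774941855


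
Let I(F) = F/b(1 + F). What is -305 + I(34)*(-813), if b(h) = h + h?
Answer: -24496/35 ≈ -699.89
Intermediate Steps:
b(h) = 2*h
I(F) = F/(2 + 2*F) (I(F) = F/((2*(1 + F))) = F/(2 + 2*F))
-305 + I(34)*(-813) = -305 + ((½)*34/(1 + 34))*(-813) = -305 + ((½)*34/35)*(-813) = -305 + ((½)*34*(1/35))*(-813) = -305 + (17/35)*(-813) = -305 - 13821/35 = -24496/35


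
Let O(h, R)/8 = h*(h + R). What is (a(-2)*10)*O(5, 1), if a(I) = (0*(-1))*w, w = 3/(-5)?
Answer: 0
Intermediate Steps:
O(h, R) = 8*h*(R + h) (O(h, R) = 8*(h*(h + R)) = 8*(h*(R + h)) = 8*h*(R + h))
w = -⅗ (w = 3*(-⅕) = -⅗ ≈ -0.60000)
a(I) = 0 (a(I) = (0*(-1))*(-⅗) = 0*(-⅗) = 0)
(a(-2)*10)*O(5, 1) = (0*10)*(8*5*(1 + 5)) = 0*(8*5*6) = 0*240 = 0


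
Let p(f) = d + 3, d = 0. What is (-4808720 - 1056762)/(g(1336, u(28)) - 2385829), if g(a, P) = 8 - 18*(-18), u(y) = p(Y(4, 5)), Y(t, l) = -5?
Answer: 5865482/2385497 ≈ 2.4588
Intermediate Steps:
p(f) = 3 (p(f) = 0 + 3 = 3)
u(y) = 3
g(a, P) = 332 (g(a, P) = 8 + 324 = 332)
(-4808720 - 1056762)/(g(1336, u(28)) - 2385829) = (-4808720 - 1056762)/(332 - 2385829) = -5865482/(-2385497) = -5865482*(-1/2385497) = 5865482/2385497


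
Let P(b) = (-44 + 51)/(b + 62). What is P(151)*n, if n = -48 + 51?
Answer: 7/71 ≈ 0.098592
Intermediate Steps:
P(b) = 7/(62 + b)
n = 3
P(151)*n = (7/(62 + 151))*3 = (7/213)*3 = 7/71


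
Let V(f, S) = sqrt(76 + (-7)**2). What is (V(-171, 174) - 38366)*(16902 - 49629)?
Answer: 1255604082 - 163635*sqrt(5) ≈ 1.2552e+9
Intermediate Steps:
V(f, S) = 5*sqrt(5) (V(f, S) = sqrt(76 + 49) = sqrt(125) = 5*sqrt(5))
(V(-171, 174) - 38366)*(16902 - 49629) = (5*sqrt(5) - 38366)*(16902 - 49629) = (-38366 + 5*sqrt(5))*(-32727) = 1255604082 - 163635*sqrt(5)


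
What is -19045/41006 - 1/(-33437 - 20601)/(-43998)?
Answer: -22640352486793/48747193133772 ≈ -0.46444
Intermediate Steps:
-19045/41006 - 1/(-33437 - 20601)/(-43998) = -19045*1/41006 - 1/(-54038)*(-1/43998) = -19045/41006 - 1*(-1/54038)*(-1/43998) = -19045/41006 + (1/54038)*(-1/43998) = -19045/41006 - 1/2377563924 = -22640352486793/48747193133772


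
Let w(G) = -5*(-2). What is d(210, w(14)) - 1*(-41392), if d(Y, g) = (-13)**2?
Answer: 41561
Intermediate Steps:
w(G) = 10
d(Y, g) = 169
d(210, w(14)) - 1*(-41392) = 169 - 1*(-41392) = 169 + 41392 = 41561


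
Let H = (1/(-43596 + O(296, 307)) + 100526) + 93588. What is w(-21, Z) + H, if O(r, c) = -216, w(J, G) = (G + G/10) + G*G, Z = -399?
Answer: 77301038461/219060 ≈ 3.5288e+5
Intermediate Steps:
w(J, G) = G² + 11*G/10 (w(J, G) = (G + G*(⅒)) + G² = (G + G/10) + G² = 11*G/10 + G² = G² + 11*G/10)
H = 8504522567/43812 (H = (1/(-43596 - 216) + 100526) + 93588 = (1/(-43812) + 100526) + 93588 = (-1/43812 + 100526) + 93588 = 4404245111/43812 + 93588 = 8504522567/43812 ≈ 1.9411e+5)
w(-21, Z) + H = (⅒)*(-399)*(11 + 10*(-399)) + 8504522567/43812 = (⅒)*(-399)*(11 - 3990) + 8504522567/43812 = (⅒)*(-399)*(-3979) + 8504522567/43812 = 1587621/10 + 8504522567/43812 = 77301038461/219060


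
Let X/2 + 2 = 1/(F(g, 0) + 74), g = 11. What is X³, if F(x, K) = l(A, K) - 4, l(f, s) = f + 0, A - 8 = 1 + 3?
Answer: -4330747/68921 ≈ -62.836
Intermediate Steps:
A = 12 (A = 8 + (1 + 3) = 8 + 4 = 12)
l(f, s) = f
F(x, K) = 8 (F(x, K) = 12 - 4 = 8)
X = -163/41 (X = -4 + 2/(8 + 74) = -4 + 2/82 = -4 + 2*(1/82) = -4 + 1/41 = -163/41 ≈ -3.9756)
X³ = (-163/41)³ = -4330747/68921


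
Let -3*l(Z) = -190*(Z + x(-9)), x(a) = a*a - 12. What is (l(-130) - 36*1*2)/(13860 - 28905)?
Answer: 11806/45135 ≈ 0.26157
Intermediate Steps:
x(a) = -12 + a² (x(a) = a² - 12 = -12 + a²)
l(Z) = 4370 + 190*Z/3 (l(Z) = -(-190)*(Z + (-12 + (-9)²))/3 = -(-190)*(Z + (-12 + 81))/3 = -(-190)*(Z + 69)/3 = -(-190)*(69 + Z)/3 = -(-13110 - 190*Z)/3 = 4370 + 190*Z/3)
(l(-130) - 36*1*2)/(13860 - 28905) = ((4370 + (190/3)*(-130)) - 36*1*2)/(13860 - 28905) = ((4370 - 24700/3) - 36*2)/(-15045) = (-11590/3 - 72)*(-1/15045) = -11806/3*(-1/15045) = 11806/45135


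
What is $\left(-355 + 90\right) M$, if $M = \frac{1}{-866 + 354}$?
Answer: $\frac{265}{512} \approx 0.51758$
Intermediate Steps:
$M = - \frac{1}{512}$ ($M = \frac{1}{-512} = - \frac{1}{512} \approx -0.0019531$)
$\left(-355 + 90\right) M = \left(-355 + 90\right) \left(- \frac{1}{512}\right) = \left(-265\right) \left(- \frac{1}{512}\right) = \frac{265}{512}$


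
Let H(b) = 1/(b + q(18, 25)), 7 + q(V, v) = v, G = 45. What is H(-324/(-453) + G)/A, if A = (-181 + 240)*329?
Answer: 151/186753231 ≈ 8.0855e-7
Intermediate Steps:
q(V, v) = -7 + v
H(b) = 1/(18 + b) (H(b) = 1/(b + (-7 + 25)) = 1/(b + 18) = 1/(18 + b))
A = 19411 (A = 59*329 = 19411)
H(-324/(-453) + G)/A = 1/((18 + (-324/(-453) + 45))*19411) = (1/19411)/(18 + (-324*(-1/453) + 45)) = (1/19411)/(18 + (108/151 + 45)) = (1/19411)/(18 + 6903/151) = (1/19411)/(9621/151) = (151/9621)*(1/19411) = 151/186753231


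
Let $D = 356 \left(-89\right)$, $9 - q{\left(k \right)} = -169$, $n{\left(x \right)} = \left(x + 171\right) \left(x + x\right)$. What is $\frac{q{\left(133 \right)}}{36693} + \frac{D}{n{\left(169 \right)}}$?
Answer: $- \frac{285531313}{1054189890} \approx -0.27085$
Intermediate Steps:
$n{\left(x \right)} = 2 x \left(171 + x\right)$ ($n{\left(x \right)} = \left(171 + x\right) 2 x = 2 x \left(171 + x\right)$)
$q{\left(k \right)} = 178$ ($q{\left(k \right)} = 9 - -169 = 9 + 169 = 178$)
$D = -31684$
$\frac{q{\left(133 \right)}}{36693} + \frac{D}{n{\left(169 \right)}} = \frac{178}{36693} - \frac{31684}{2 \cdot 169 \left(171 + 169\right)} = 178 \cdot \frac{1}{36693} - \frac{31684}{2 \cdot 169 \cdot 340} = \frac{178}{36693} - \frac{31684}{114920} = \frac{178}{36693} - \frac{7921}{28730} = - \frac{285531313}{1054189890}$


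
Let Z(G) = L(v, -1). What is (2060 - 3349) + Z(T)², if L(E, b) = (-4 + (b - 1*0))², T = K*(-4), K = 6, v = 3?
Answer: -664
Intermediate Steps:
T = -24 (T = 6*(-4) = -24)
L(E, b) = (-4 + b)² (L(E, b) = (-4 + (b + 0))² = (-4 + b)²)
Z(G) = 25 (Z(G) = (-4 - 1)² = (-5)² = 25)
(2060 - 3349) + Z(T)² = (2060 - 3349) + 25² = -1289 + 625 = -664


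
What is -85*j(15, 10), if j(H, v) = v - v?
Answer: 0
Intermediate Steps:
j(H, v) = 0
-85*j(15, 10) = -85*0 = 0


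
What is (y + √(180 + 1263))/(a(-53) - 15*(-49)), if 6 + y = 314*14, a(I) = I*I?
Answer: 2195/1772 + √1443/3544 ≈ 1.2494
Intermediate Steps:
a(I) = I²
y = 4390 (y = -6 + 314*14 = -6 + 4396 = 4390)
(y + √(180 + 1263))/(a(-53) - 15*(-49)) = (4390 + √(180 + 1263))/((-53)² - 15*(-49)) = (4390 + √1443)/(2809 + 735) = (4390 + √1443)/3544 = (4390 + √1443)*(1/3544) = 2195/1772 + √1443/3544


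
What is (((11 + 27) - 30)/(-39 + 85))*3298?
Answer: 13192/23 ≈ 573.57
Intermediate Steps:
(((11 + 27) - 30)/(-39 + 85))*3298 = ((38 - 30)/46)*3298 = (8*(1/46))*3298 = (4/23)*3298 = 13192/23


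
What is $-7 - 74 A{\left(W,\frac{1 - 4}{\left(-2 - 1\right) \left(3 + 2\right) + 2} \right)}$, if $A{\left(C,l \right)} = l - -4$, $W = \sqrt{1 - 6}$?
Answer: $- \frac{4161}{13} \approx -320.08$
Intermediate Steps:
$W = i \sqrt{5}$ ($W = \sqrt{-5} = i \sqrt{5} \approx 2.2361 i$)
$A{\left(C,l \right)} = 4 + l$ ($A{\left(C,l \right)} = l + 4 = 4 + l$)
$-7 - 74 A{\left(W,\frac{1 - 4}{\left(-2 - 1\right) \left(3 + 2\right) + 2} \right)} = -7 - 74 \left(4 + \frac{1 - 4}{\left(-2 - 1\right) \left(3 + 2\right) + 2}\right) = -7 - 74 \left(4 - \frac{3}{\left(-3\right) 5 + 2}\right) = -7 - 74 \left(4 - \frac{3}{-15 + 2}\right) = -7 - 74 \left(4 - \frac{3}{-13}\right) = -7 - 74 \left(4 - - \frac{3}{13}\right) = -7 - 74 \left(4 + \frac{3}{13}\right) = -7 - \frac{4070}{13} = - \frac{4161}{13}$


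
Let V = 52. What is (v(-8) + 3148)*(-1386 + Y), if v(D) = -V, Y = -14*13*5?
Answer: -7108416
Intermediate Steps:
Y = -910 (Y = -182*5 = -910)
v(D) = -52 (v(D) = -1*52 = -52)
(v(-8) + 3148)*(-1386 + Y) = (-52 + 3148)*(-1386 - 910) = 3096*(-2296) = -7108416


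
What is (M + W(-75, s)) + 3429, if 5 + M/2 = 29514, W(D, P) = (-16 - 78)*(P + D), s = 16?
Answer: 67993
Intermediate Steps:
W(D, P) = -94*D - 94*P (W(D, P) = -94*(D + P) = -94*D - 94*P)
M = 59018 (M = -10 + 2*29514 = -10 + 59028 = 59018)
(M + W(-75, s)) + 3429 = (59018 + (-94*(-75) - 94*16)) + 3429 = (59018 + (7050 - 1504)) + 3429 = (59018 + 5546) + 3429 = 64564 + 3429 = 67993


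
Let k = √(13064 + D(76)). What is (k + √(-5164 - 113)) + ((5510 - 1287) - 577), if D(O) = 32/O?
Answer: 3646 + 4*√294766/19 + I*√5277 ≈ 3760.3 + 72.643*I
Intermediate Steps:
k = 4*√294766/19 (k = √(13064 + 32/76) = √(13064 + 32*(1/76)) = √(13064 + 8/19) = √(248224/19) = 4*√294766/19 ≈ 114.30)
(k + √(-5164 - 113)) + ((5510 - 1287) - 577) = (4*√294766/19 + √(-5164 - 113)) + ((5510 - 1287) - 577) = (4*√294766/19 + √(-5277)) + (4223 - 577) = (4*√294766/19 + I*√5277) + 3646 = 3646 + 4*√294766/19 + I*√5277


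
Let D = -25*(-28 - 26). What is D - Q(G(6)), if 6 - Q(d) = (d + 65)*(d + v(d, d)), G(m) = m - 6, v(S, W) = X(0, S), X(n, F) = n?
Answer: 1344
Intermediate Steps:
v(S, W) = 0
G(m) = -6 + m
D = 1350 (D = -25*(-54) = 1350)
Q(d) = 6 - d*(65 + d) (Q(d) = 6 - (d + 65)*(d + 0) = 6 - (65 + d)*d = 6 - d*(65 + d))
D - Q(G(6)) = 1350 - (6 - (-6 + 6)² - 65*(-6 + 6)) = 1350 - (6 - 1*0² - 65*0) = 1350 - (6 - 1*0 + 0) = 1350 - (6 + 0 + 0) = 1350 - 1*6 = 1350 - 6 = 1344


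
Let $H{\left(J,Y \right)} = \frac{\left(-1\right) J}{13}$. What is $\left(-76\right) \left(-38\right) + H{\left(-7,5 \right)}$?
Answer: $\frac{37551}{13} \approx 2888.5$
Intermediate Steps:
$H{\left(J,Y \right)} = - \frac{J}{13}$ ($H{\left(J,Y \right)} = - J \frac{1}{13} = - \frac{J}{13}$)
$\left(-76\right) \left(-38\right) + H{\left(-7,5 \right)} = \left(-76\right) \left(-38\right) - - \frac{7}{13} = 2888 + \frac{7}{13} = \frac{37551}{13}$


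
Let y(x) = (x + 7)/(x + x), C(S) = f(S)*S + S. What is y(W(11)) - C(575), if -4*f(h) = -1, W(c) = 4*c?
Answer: -63199/88 ≈ -718.17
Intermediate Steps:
f(h) = ¼ (f(h) = -¼*(-1) = ¼)
C(S) = 5*S/4 (C(S) = S/4 + S = 5*S/4)
y(x) = (7 + x)/(2*x) (y(x) = (7 + x)/((2*x)) = (7 + x)*(1/(2*x)) = (7 + x)/(2*x))
y(W(11)) - C(575) = (7 + 4*11)/(2*((4*11))) - 5*575/4 = (½)*(7 + 44)/44 - 1*2875/4 = (½)*(1/44)*51 - 2875/4 = 51/88 - 2875/4 = -63199/88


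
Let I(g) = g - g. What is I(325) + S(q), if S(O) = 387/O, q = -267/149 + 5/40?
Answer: -461304/1987 ≈ -232.16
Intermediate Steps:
q = -1987/1192 (q = -267*1/149 + 5*(1/40) = -267/149 + 1/8 = -1987/1192 ≈ -1.6669)
I(g) = 0
I(325) + S(q) = 0 + 387/(-1987/1192) = 0 + 387*(-1192/1987) = 0 - 461304/1987 = -461304/1987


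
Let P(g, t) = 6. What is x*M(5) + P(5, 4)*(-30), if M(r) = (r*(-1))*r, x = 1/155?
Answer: -5585/31 ≈ -180.16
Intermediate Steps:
x = 1/155 ≈ 0.0064516
M(r) = -r² (M(r) = (-r)*r = -r²)
x*M(5) + P(5, 4)*(-30) = (-1*5²)/155 + 6*(-30) = (-1*25)/155 - 180 = (1/155)*(-25) - 180 = -5/31 - 180 = -5585/31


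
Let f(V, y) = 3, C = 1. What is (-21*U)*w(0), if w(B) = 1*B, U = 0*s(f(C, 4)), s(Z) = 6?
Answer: 0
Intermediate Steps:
U = 0 (U = 0*6 = 0)
w(B) = B
(-21*U)*w(0) = -21*0*0 = 0*0 = 0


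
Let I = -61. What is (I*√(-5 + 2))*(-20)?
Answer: 1220*I*√3 ≈ 2113.1*I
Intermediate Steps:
(I*√(-5 + 2))*(-20) = -61*√(-5 + 2)*(-20) = -61*I*√3*(-20) = 1220*I*√3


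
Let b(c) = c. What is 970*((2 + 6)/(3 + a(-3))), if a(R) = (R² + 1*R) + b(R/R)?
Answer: 776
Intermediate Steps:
a(R) = 1 + R + R² (a(R) = (R² + 1*R) + R/R = (R² + R) + 1 = (R + R²) + 1 = 1 + R + R²)
970*((2 + 6)/(3 + a(-3))) = 970*((2 + 6)/(3 + (1 - 3 + (-3)²))) = 970*(8/(3 + (1 - 3 + 9))) = 970*(8/(3 + 7)) = 970*(8/10) = 970*(8*(⅒)) = 970*(⅘) = 776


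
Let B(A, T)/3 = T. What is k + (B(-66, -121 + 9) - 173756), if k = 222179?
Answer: 48087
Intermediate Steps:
B(A, T) = 3*T
k + (B(-66, -121 + 9) - 173756) = 222179 + (3*(-121 + 9) - 173756) = 222179 + (3*(-112) - 173756) = 222179 + (-336 - 173756) = 222179 - 174092 = 48087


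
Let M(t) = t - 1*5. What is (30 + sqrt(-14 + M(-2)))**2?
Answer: (30 + I*sqrt(21))**2 ≈ 879.0 + 274.95*I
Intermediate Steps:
M(t) = -5 + t (M(t) = t - 5 = -5 + t)
(30 + sqrt(-14 + M(-2)))**2 = (30 + sqrt(-14 + (-5 - 2)))**2 = (30 + sqrt(-14 - 7))**2 = (30 + sqrt(-21))**2 = (30 + I*sqrt(21))**2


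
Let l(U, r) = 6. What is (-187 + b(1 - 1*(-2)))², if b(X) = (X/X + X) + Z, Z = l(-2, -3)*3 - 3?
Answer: 28224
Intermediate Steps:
Z = 15 (Z = 6*3 - 3 = 18 - 3 = 15)
b(X) = 16 + X (b(X) = (X/X + X) + 15 = (1 + X) + 15 = 16 + X)
(-187 + b(1 - 1*(-2)))² = (-187 + (16 + (1 - 1*(-2))))² = (-187 + (16 + (1 + 2)))² = (-187 + (16 + 3))² = (-187 + 19)² = (-168)² = 28224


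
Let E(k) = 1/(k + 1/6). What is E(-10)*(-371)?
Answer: 2226/59 ≈ 37.729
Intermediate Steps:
E(k) = 1/(1/6 + k) (E(k) = 1/(k + 1/6) = 1/(1/6 + k))
E(-10)*(-371) = (6/(1 + 6*(-10)))*(-371) = (6/(1 - 60))*(-371) = (6/(-59))*(-371) = (6*(-1/59))*(-371) = -6/59*(-371) = 2226/59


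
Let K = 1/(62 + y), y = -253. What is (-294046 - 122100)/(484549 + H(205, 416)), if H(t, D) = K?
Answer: -39741943/46274429 ≈ -0.85883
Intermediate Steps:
K = -1/191 (K = 1/(62 - 253) = 1/(-191) = -1/191 ≈ -0.0052356)
H(t, D) = -1/191
(-294046 - 122100)/(484549 + H(205, 416)) = (-294046 - 122100)/(484549 - 1/191) = -416146/92548858/191 = -416146*191/92548858 = -39741943/46274429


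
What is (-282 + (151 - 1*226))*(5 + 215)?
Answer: -78540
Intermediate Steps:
(-282 + (151 - 1*226))*(5 + 215) = (-282 + (151 - 226))*220 = (-282 - 75)*220 = -357*220 = -78540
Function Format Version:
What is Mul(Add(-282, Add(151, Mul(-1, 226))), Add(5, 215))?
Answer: -78540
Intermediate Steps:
Mul(Add(-282, Add(151, Mul(-1, 226))), Add(5, 215)) = Mul(Add(-282, Add(151, -226)), 220) = Mul(Add(-282, -75), 220) = Mul(-357, 220) = -78540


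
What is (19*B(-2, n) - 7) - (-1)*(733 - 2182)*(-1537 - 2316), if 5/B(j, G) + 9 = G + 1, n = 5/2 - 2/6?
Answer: 39080816/7 ≈ 5.5830e+6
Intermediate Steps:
n = 13/6 (n = 5*(1/2) - 2*1/6 = 5/2 - 1/3 = 13/6 ≈ 2.1667)
B(j, G) = 5/(-8 + G) (B(j, G) = 5/(-9 + (G + 1)) = 5/(-9 + (1 + G)) = 5/(-8 + G))
(19*B(-2, n) - 7) - (-1)*(733 - 2182)*(-1537 - 2316) = (19*(5/(-8 + 13/6)) - 7) - (-1)*(733 - 2182)*(-1537 - 2316) = (19*(5/(-35/6)) - 7) - (-1)*(-1449*(-3853)) = (19*(5*(-6/35)) - 7) - (-1)*5582997 = (19*(-6/7) - 7) - 1*(-5582997) = (-114/7 - 7) + 5582997 = -163/7 + 5582997 = 39080816/7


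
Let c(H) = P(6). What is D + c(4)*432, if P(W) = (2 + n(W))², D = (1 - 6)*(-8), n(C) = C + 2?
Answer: 43240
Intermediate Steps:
n(C) = 2 + C
D = 40 (D = -5*(-8) = 40)
P(W) = (4 + W)² (P(W) = (2 + (2 + W))² = (4 + W)²)
c(H) = 100 (c(H) = (4 + 6)² = 10² = 100)
D + c(4)*432 = 40 + 100*432 = 40 + 43200 = 43240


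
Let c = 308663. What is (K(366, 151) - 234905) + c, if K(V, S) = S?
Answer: 73909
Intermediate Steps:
(K(366, 151) - 234905) + c = (151 - 234905) + 308663 = -234754 + 308663 = 73909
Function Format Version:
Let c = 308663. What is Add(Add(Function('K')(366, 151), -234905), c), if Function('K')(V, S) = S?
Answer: 73909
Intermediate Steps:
Add(Add(Function('K')(366, 151), -234905), c) = Add(Add(151, -234905), 308663) = Add(-234754, 308663) = 73909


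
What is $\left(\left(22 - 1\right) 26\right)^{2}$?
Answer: $298116$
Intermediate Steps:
$\left(\left(22 - 1\right) 26\right)^{2} = \left(21 \cdot 26\right)^{2} = 546^{2} = 298116$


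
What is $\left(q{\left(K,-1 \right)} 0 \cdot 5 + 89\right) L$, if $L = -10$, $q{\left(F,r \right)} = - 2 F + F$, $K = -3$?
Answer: $-890$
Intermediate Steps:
$q{\left(F,r \right)} = - F$
$\left(q{\left(K,-1 \right)} 0 \cdot 5 + 89\right) L = \left(\left(-1\right) \left(-3\right) 0 \cdot 5 + 89\right) \left(-10\right) = \left(3 \cdot 0 \cdot 5 + 89\right) \left(-10\right) = \left(0 \cdot 5 + 89\right) \left(-10\right) = \left(0 + 89\right) \left(-10\right) = 89 \left(-10\right) = -890$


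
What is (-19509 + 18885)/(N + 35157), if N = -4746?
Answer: -208/10137 ≈ -0.020519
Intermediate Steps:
(-19509 + 18885)/(N + 35157) = (-19509 + 18885)/(-4746 + 35157) = -624/30411 = -624*1/30411 = -208/10137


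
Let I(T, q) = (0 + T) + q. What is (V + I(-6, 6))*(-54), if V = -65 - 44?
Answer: 5886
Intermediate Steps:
I(T, q) = T + q
V = -109
(V + I(-6, 6))*(-54) = (-109 + (-6 + 6))*(-54) = (-109 + 0)*(-54) = -109*(-54) = 5886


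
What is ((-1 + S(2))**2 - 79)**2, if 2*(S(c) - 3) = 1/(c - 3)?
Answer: 94249/16 ≈ 5890.6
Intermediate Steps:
S(c) = 3 + 1/(2*(-3 + c)) (S(c) = 3 + 1/(2*(c - 3)) = 3 + 1/(2*(-3 + c)))
((-1 + S(2))**2 - 79)**2 = ((-1 + (-17 + 6*2)/(2*(-3 + 2)))**2 - 79)**2 = ((-1 + (1/2)*(-17 + 12)/(-1))**2 - 79)**2 = ((-1 + (1/2)*(-1)*(-5))**2 - 79)**2 = ((-1 + 5/2)**2 - 79)**2 = ((3/2)**2 - 79)**2 = (9/4 - 79)**2 = (-307/4)**2 = 94249/16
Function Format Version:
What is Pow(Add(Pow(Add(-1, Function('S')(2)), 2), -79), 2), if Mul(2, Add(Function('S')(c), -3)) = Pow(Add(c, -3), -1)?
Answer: Rational(94249, 16) ≈ 5890.6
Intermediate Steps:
Function('S')(c) = Add(3, Mul(Rational(1, 2), Pow(Add(-3, c), -1))) (Function('S')(c) = Add(3, Mul(Rational(1, 2), Pow(Add(c, -3), -1))) = Add(3, Mul(Rational(1, 2), Pow(Add(-3, c), -1))))
Pow(Add(Pow(Add(-1, Function('S')(2)), 2), -79), 2) = Pow(Add(Pow(Add(-1, Mul(Rational(1, 2), Pow(Add(-3, 2), -1), Add(-17, Mul(6, 2)))), 2), -79), 2) = Pow(Add(Pow(Add(-1, Mul(Rational(1, 2), Pow(-1, -1), Add(-17, 12))), 2), -79), 2) = Pow(Add(Pow(Add(-1, Mul(Rational(1, 2), -1, -5)), 2), -79), 2) = Pow(Add(Pow(Add(-1, Rational(5, 2)), 2), -79), 2) = Pow(Add(Pow(Rational(3, 2), 2), -79), 2) = Pow(Add(Rational(9, 4), -79), 2) = Pow(Rational(-307, 4), 2) = Rational(94249, 16)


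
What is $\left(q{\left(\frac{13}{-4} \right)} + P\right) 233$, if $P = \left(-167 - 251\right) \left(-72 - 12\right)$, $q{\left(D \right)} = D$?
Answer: $\frac{32721355}{4} \approx 8.1803 \cdot 10^{6}$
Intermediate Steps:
$P = 35112$ ($P = \left(-418\right) \left(-84\right) = 35112$)
$\left(q{\left(\frac{13}{-4} \right)} + P\right) 233 = \left(\frac{13}{-4} + 35112\right) 233 = \left(13 \left(- \frac{1}{4}\right) + 35112\right) 233 = \left(- \frac{13}{4} + 35112\right) 233 = \frac{140435}{4} \cdot 233 = \frac{32721355}{4}$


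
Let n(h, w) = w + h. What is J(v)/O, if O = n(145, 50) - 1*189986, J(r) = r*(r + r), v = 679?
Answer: -131726/27113 ≈ -4.8584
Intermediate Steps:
n(h, w) = h + w
J(r) = 2*r² (J(r) = r*(2*r) = 2*r²)
O = -189791 (O = (145 + 50) - 1*189986 = 195 - 189986 = -189791)
J(v)/O = (2*679²)/(-189791) = (2*461041)*(-1/189791) = 922082*(-1/189791) = -131726/27113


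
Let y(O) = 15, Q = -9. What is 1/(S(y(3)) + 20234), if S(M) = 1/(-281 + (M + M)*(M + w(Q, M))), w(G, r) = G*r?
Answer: 3881/78528153 ≈ 4.9422e-5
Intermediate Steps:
S(M) = 1/(-281 - 16*M**2) (S(M) = 1/(-281 + (M + M)*(M - 9*M)) = 1/(-281 + (2*M)*(-8*M)) = 1/(-281 - 16*M**2))
1/(S(y(3)) + 20234) = 1/(1/(-281 - 16*15**2) + 20234) = 1/(1/(-281 - 16*225) + 20234) = 1/(1/(-281 - 3600) + 20234) = 1/(1/(-3881) + 20234) = 1/(-1/3881 + 20234) = 1/(78528153/3881) = 3881/78528153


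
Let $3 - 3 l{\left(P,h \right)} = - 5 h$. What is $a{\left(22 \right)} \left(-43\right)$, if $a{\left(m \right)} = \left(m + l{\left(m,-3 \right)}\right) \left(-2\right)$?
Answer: $1548$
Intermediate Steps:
$l{\left(P,h \right)} = 1 + \frac{5 h}{3}$ ($l{\left(P,h \right)} = 1 - \frac{\left(-5\right) h}{3} = 1 + \frac{5 h}{3}$)
$a{\left(m \right)} = 8 - 2 m$ ($a{\left(m \right)} = \left(m + \left(1 + \frac{5}{3} \left(-3\right)\right)\right) \left(-2\right) = \left(m + \left(1 - 5\right)\right) \left(-2\right) = \left(m - 4\right) \left(-2\right) = \left(-4 + m\right) \left(-2\right) = 8 - 2 m$)
$a{\left(22 \right)} \left(-43\right) = \left(8 - 44\right) \left(-43\right) = \left(-36\right) \left(-43\right) = 1548$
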